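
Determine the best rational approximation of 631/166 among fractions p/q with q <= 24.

19/5

Expand x = 631/166 as a continued fraction with the Euclidean algorithm:
  631 = 3*166 + 133, so a_0 = 3.
  166 = 1*133 + 33, so a_1 = 1.
  133 = 4*33 + 1, so a_2 = 4.
  33 = 33*1 + 0, so a_3 = 33.
so x = [3; 1, 4, 33].
Convergents (p_i = a_i*p_{i-1} + p_{i-2}, q_i = a_i*q_{i-1} + q_{i-2} with p_{-2}=0, p_{-1}=1, q_{-2}=1, q_{-1}=0), until the denominator exceeds 24:
  i=0: a_0=3, p_0 = 3*1 + 0 = 3, q_0 = 3*0 + 1 = 1.
  i=1: a_1=1, p_1 = 1*3 + 1 = 4, q_1 = 1*1 + 0 = 1.
  i=2: a_2=4, p_2 = 4*4 + 3 = 19, q_2 = 4*1 + 1 = 5.
  i=3: a_3=33, p_3 = 33*19 + 4 = 631, q_3 = 33*5 + 1 = 166.
q_3 = 166 > 24, so the last convergent with denominator <= 24 is p_2/q_2 = 19/5.
The closest fraction with denominator <= 24 is either p_2/q_2 or the intermediate fraction (k*p_2 + p_1)/(k*q_2 + q_1) with the largest k >= 1 whose denominator stays <= 24; these approach x as k grows, and every other convergent or intermediate fraction in range is farther away.
Largest k: floor((24 - q_1)/q_2) = floor((24 - 1)/5) = 4.
That gives (4*19 + 4)/(4*5 + 1) = 80/21.
Compare the errors: |x - 19/5| = |631*5 - 19*166|/(166*5) = 1/830, and |x - 80/21| = |631*21 - 80*166|/(166*21) = 29/3486.
Cross-multiplying, 1*3486 = 3486 < 24070 = 29*830, so 1/830 is smaller: the convergent 19/5 is closer to x than 80/21.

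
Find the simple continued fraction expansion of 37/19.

[1; 1, 18]

Run the Euclidean algorithm on 37 and 19; the successive quotients are the partial quotients a_0, a_1, ... (each step inverts the fractional part left over by the previous one):
  37 = 1*19 + 18, so a_0 = 1.
  19 = 1*18 + 1, so a_1 = 1.
  18 = 18*1 + 0, so a_2 = 18.
The remainder reaches 0 after 3 divisions, so the expansion has 3 partial quotients, read off in order.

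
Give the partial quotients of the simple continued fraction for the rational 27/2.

[13; 2]

Run the Euclidean algorithm on 27 and 2; the successive quotients are the partial quotients a_0, a_1, ... (each step inverts the fractional part left over by the previous one):
  27 = 13*2 + 1, so a_0 = 13.
  2 = 2*1 + 0, so a_1 = 2.
The remainder reaches 0 after 2 divisions, so the expansion has 2 partial quotients, read off in order.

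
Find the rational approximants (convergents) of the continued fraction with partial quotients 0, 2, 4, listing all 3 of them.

Using the convergent recurrence p_i = a_i*p_{i-1} + p_{i-2}, q_i = a_i*q_{i-1} + q_{i-2} with p_{-2}=0, p_{-1}=1, q_{-2}=1, q_{-1}=0:
  i=0: a_0=0, p_0 = 0*1 + 0 = 0, q_0 = 0*0 + 1 = 1.
  i=1: a_1=2, p_1 = 2*0 + 1 = 1, q_1 = 2*1 + 0 = 2.
  i=2: a_2=4, p_2 = 4*1 + 0 = 4, q_2 = 4*2 + 1 = 9.

0/1, 1/2, 4/9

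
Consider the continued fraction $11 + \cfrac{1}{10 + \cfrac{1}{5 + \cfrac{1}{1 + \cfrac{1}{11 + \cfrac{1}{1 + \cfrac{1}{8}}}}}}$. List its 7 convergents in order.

11/1, 111/10, 566/51, 677/61, 8013/722, 8690/783, 77533/6986

Using the convergent recurrence p_i = a_i*p_{i-1} + p_{i-2}, q_i = a_i*q_{i-1} + q_{i-2} with p_{-2}=0, p_{-1}=1, q_{-2}=1, q_{-1}=0:
  i=0: a_0=11, p_0 = 11*1 + 0 = 11, q_0 = 11*0 + 1 = 1.
  i=1: a_1=10, p_1 = 10*11 + 1 = 111, q_1 = 10*1 + 0 = 10.
  i=2: a_2=5, p_2 = 5*111 + 11 = 566, q_2 = 5*10 + 1 = 51.
  i=3: a_3=1, p_3 = 1*566 + 111 = 677, q_3 = 1*51 + 10 = 61.
  i=4: a_4=11, p_4 = 11*677 + 566 = 8013, q_4 = 11*61 + 51 = 722.
  i=5: a_5=1, p_5 = 1*8013 + 677 = 8690, q_5 = 1*722 + 61 = 783.
  i=6: a_6=8, p_6 = 8*8690 + 8013 = 77533, q_6 = 8*783 + 722 = 6986.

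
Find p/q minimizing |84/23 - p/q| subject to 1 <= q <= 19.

Expand x = 84/23 as a continued fraction with the Euclidean algorithm:
  84 = 3*23 + 15, so a_0 = 3.
  23 = 1*15 + 8, so a_1 = 1.
  15 = 1*8 + 7, so a_2 = 1.
  8 = 1*7 + 1, so a_3 = 1.
  7 = 7*1 + 0, so a_4 = 7.
so x = [3; 1, 1, 1, 7].
Convergents (p_i = a_i*p_{i-1} + p_{i-2}, q_i = a_i*q_{i-1} + q_{i-2} with p_{-2}=0, p_{-1}=1, q_{-2}=1, q_{-1}=0), until the denominator exceeds 19:
  i=0: a_0=3, p_0 = 3*1 + 0 = 3, q_0 = 3*0 + 1 = 1.
  i=1: a_1=1, p_1 = 1*3 + 1 = 4, q_1 = 1*1 + 0 = 1.
  i=2: a_2=1, p_2 = 1*4 + 3 = 7, q_2 = 1*1 + 1 = 2.
  i=3: a_3=1, p_3 = 1*7 + 4 = 11, q_3 = 1*2 + 1 = 3.
  i=4: a_4=7, p_4 = 7*11 + 7 = 84, q_4 = 7*3 + 2 = 23.
q_4 = 23 > 19, so the last convergent with denominator <= 19 is p_3/q_3 = 11/3.
The closest fraction with denominator <= 19 is either p_3/q_3 or the intermediate fraction (k*p_3 + p_2)/(k*q_3 + q_2) with the largest k >= 1 whose denominator stays <= 19; these approach x as k grows, and every other convergent or intermediate fraction in range is farther away.
Largest k: floor((19 - q_2)/q_3) = floor((19 - 2)/3) = 5.
That gives (5*11 + 7)/(5*3 + 2) = 62/17.
Compare the errors: |x - 11/3| = |84*3 - 11*23|/(23*3) = 1/69, and |x - 62/17| = |84*17 - 62*23|/(23*17) = 2/391.
Cross-multiplying, 2*69 = 138 < 391 = 1*391, so 2/391 is smaller: the intermediate fraction 62/17 is closer to x than 11/3.

62/17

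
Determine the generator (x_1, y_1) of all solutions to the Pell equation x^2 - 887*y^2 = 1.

(x, y) = (469224, 15755)

First expand sqrt(887) as a continued fraction. With x_i = (sqrt(887) + m_i)/d_i and (m_0, d_0) = (0, 1): a_0 = floor(sqrt(887)) = 29, since 29^2 = 841 <= 887 < 900 = 30^2.
Iterate m_{i+1} = d_i*a_i - m_i, d_{i+1} = (887 - m_{i+1}^2)/d_i, a_{i+1} = floor((a_0 + m_{i+1})/d_{i+1}):
  m_1 = 1*29 - 0 = 29, d_1 = (887 - 29^2)/1 = 46/1 = 46, a_1 = floor((29 + 29)/46) = 1.
  m_2 = 46*1 - 29 = 17, d_2 = (887 - 17^2)/46 = 598/46 = 13, a_2 = floor((29 + 17)/13) = 3.
  m_3 = 13*3 - 17 = 22, d_3 = (887 - 22^2)/13 = 403/13 = 31, a_3 = floor((29 + 22)/31) = 1.
  m_4 = 31*1 - 22 = 9, d_4 = (887 - 9^2)/31 = 806/31 = 26, a_4 = floor((29 + 9)/26) = 1.
  m_5 = 26*1 - 9 = 17, d_5 = (887 - 17^2)/26 = 598/26 = 23, a_5 = floor((29 + 17)/23) = 2.
  m_6 = 23*2 - 17 = 29, d_6 = (887 - 29^2)/23 = 46/23 = 2, a_6 = floor((29 + 29)/2) = 29.
  m_7 = 2*29 - 29 = 29, d_7 = (887 - 29^2)/2 = 46/2 = 23, a_7 = floor((29 + 29)/23) = 2.
  m_8 = 23*2 - 29 = 17, d_8 = (887 - 17^2)/23 = 598/23 = 26, a_8 = floor((29 + 17)/26) = 1.
  m_9 = 26*1 - 17 = 9, d_9 = (887 - 9^2)/26 = 806/26 = 31, a_9 = floor((29 + 9)/31) = 1.
  m_10 = 31*1 - 9 = 22, d_10 = (887 - 22^2)/31 = 403/31 = 13, a_10 = floor((29 + 22)/13) = 3.
  m_11 = 13*3 - 22 = 17, d_11 = (887 - 17^2)/13 = 598/13 = 46, a_11 = floor((29 + 17)/46) = 1.
  m_12 = 46*1 - 17 = 29, d_12 = (887 - 29^2)/46 = 46/46 = 1, a_12 = floor((29 + 29)/1) = 58.
  m_13 = 1*58 - 29 = 29, d_13 = (887 - 29^2)/1 = 46/1 = 46: (m_13, d_13) = (m_1, d_1) = (29, 46), so from here the quotients repeat a_1, ..., a_12; the period length is 12.
So sqrt(887) = [29; (1, 3, 1, 1, 2, 29, 2, 1, 1, 3, 1, 58)] with period length k = 12.
k is even, so the fundamental solution of x^2 - 887y^2 = 1 is (p_{k-1}, q_{k-1}) = (p_11, q_11); compute convergents through index 11.
Convergents (p_i = a_i*p_{i-1} + p_{i-2}, q_i = a_i*q_{i-1} + q_{i-2} with p_{-2}=0, p_{-1}=1, q_{-2}=1, q_{-1}=0):
  i=0: a_0=29, p_0 = 29*1 + 0 = 29, q_0 = 29*0 + 1 = 1.
  i=1: a_1=1, p_1 = 1*29 + 1 = 30, q_1 = 1*1 + 0 = 1.
  i=2: a_2=3, p_2 = 3*30 + 29 = 119, q_2 = 3*1 + 1 = 4.
  i=3: a_3=1, p_3 = 1*119 + 30 = 149, q_3 = 1*4 + 1 = 5.
  i=4: a_4=1, p_4 = 1*149 + 119 = 268, q_4 = 1*5 + 4 = 9.
  i=5: a_5=2, p_5 = 2*268 + 149 = 685, q_5 = 2*9 + 5 = 23.
  i=6: a_6=29, p_6 = 29*685 + 268 = 20133, q_6 = 29*23 + 9 = 676.
  i=7: a_7=2, p_7 = 2*20133 + 685 = 40951, q_7 = 2*676 + 23 = 1375.
  i=8: a_8=1, p_8 = 1*40951 + 20133 = 61084, q_8 = 1*1375 + 676 = 2051.
  i=9: a_9=1, p_9 = 1*61084 + 40951 = 102035, q_9 = 1*2051 + 1375 = 3426.
  i=10: a_10=3, p_10 = 3*102035 + 61084 = 367189, q_10 = 3*3426 + 2051 = 12329.
  i=11: a_11=1, p_11 = 1*367189 + 102035 = 469224, q_11 = 1*12329 + 3426 = 15755.
Check: 469224^2 - 887*15755^2 = 220171162176 - 220171162175 = 1, so (x, y) = (469224, 15755) solves the equation, and by the theorem it is the least positive solution.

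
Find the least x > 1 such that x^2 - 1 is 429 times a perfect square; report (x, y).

First expand sqrt(429) as a continued fraction. With x_i = (sqrt(429) + m_i)/d_i and (m_0, d_0) = (0, 1): a_0 = floor(sqrt(429)) = 20, since 20^2 = 400 <= 429 < 441 = 21^2.
Iterate m_{i+1} = d_i*a_i - m_i, d_{i+1} = (429 - m_{i+1}^2)/d_i, a_{i+1} = floor((a_0 + m_{i+1})/d_{i+1}):
  m_1 = 1*20 - 0 = 20, d_1 = (429 - 20^2)/1 = 29/1 = 29, a_1 = floor((20 + 20)/29) = 1.
  m_2 = 29*1 - 20 = 9, d_2 = (429 - 9^2)/29 = 348/29 = 12, a_2 = floor((20 + 9)/12) = 2.
  m_3 = 12*2 - 9 = 15, d_3 = (429 - 15^2)/12 = 204/12 = 17, a_3 = floor((20 + 15)/17) = 2.
  m_4 = 17*2 - 15 = 19, d_4 = (429 - 19^2)/17 = 68/17 = 4, a_4 = floor((20 + 19)/4) = 9.
  m_5 = 4*9 - 19 = 17, d_5 = (429 - 17^2)/4 = 140/4 = 35, a_5 = floor((20 + 17)/35) = 1.
  m_6 = 35*1 - 17 = 18, d_6 = (429 - 18^2)/35 = 105/35 = 3, a_6 = floor((20 + 18)/3) = 12.
  m_7 = 3*12 - 18 = 18, d_7 = (429 - 18^2)/3 = 105/3 = 35, a_7 = floor((20 + 18)/35) = 1.
  m_8 = 35*1 - 18 = 17, d_8 = (429 - 17^2)/35 = 140/35 = 4, a_8 = floor((20 + 17)/4) = 9.
  m_9 = 4*9 - 17 = 19, d_9 = (429 - 19^2)/4 = 68/4 = 17, a_9 = floor((20 + 19)/17) = 2.
  m_10 = 17*2 - 19 = 15, d_10 = (429 - 15^2)/17 = 204/17 = 12, a_10 = floor((20 + 15)/12) = 2.
  m_11 = 12*2 - 15 = 9, d_11 = (429 - 9^2)/12 = 348/12 = 29, a_11 = floor((20 + 9)/29) = 1.
  m_12 = 29*1 - 9 = 20, d_12 = (429 - 20^2)/29 = 29/29 = 1, a_12 = floor((20 + 20)/1) = 40.
  m_13 = 1*40 - 20 = 20, d_13 = (429 - 20^2)/1 = 29/1 = 29: (m_13, d_13) = (m_1, d_1) = (20, 29), so from here the quotients repeat a_1, ..., a_12; the period length is 12.
So sqrt(429) = [20; (1, 2, 2, 9, 1, 12, 1, 9, 2, 2, 1, 40)] with period length k = 12.
k is even, so the fundamental solution of x^2 - 429y^2 = 1 is (p_{k-1}, q_{k-1}) = (p_11, q_11); compute convergents through index 11.
Convergents (p_i = a_i*p_{i-1} + p_{i-2}, q_i = a_i*q_{i-1} + q_{i-2} with p_{-2}=0, p_{-1}=1, q_{-2}=1, q_{-1}=0):
  i=0: a_0=20, p_0 = 20*1 + 0 = 20, q_0 = 20*0 + 1 = 1.
  i=1: a_1=1, p_1 = 1*20 + 1 = 21, q_1 = 1*1 + 0 = 1.
  i=2: a_2=2, p_2 = 2*21 + 20 = 62, q_2 = 2*1 + 1 = 3.
  i=3: a_3=2, p_3 = 2*62 + 21 = 145, q_3 = 2*3 + 1 = 7.
  i=4: a_4=9, p_4 = 9*145 + 62 = 1367, q_4 = 9*7 + 3 = 66.
  i=5: a_5=1, p_5 = 1*1367 + 145 = 1512, q_5 = 1*66 + 7 = 73.
  i=6: a_6=12, p_6 = 12*1512 + 1367 = 19511, q_6 = 12*73 + 66 = 942.
  i=7: a_7=1, p_7 = 1*19511 + 1512 = 21023, q_7 = 1*942 + 73 = 1015.
  i=8: a_8=9, p_8 = 9*21023 + 19511 = 208718, q_8 = 9*1015 + 942 = 10077.
  i=9: a_9=2, p_9 = 2*208718 + 21023 = 438459, q_9 = 2*10077 + 1015 = 21169.
  i=10: a_10=2, p_10 = 2*438459 + 208718 = 1085636, q_10 = 2*21169 + 10077 = 52415.
  i=11: a_11=1, p_11 = 1*1085636 + 438459 = 1524095, q_11 = 1*52415 + 21169 = 73584.
Check: 1524095^2 - 429*73584^2 = 2322865569025 - 2322865569024 = 1, so (x, y) = (1524095, 73584) solves the equation, and by the theorem it is the least positive solution.

(x, y) = (1524095, 73584)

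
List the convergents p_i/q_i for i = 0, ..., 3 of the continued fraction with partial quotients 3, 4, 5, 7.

Using the convergent recurrence p_i = a_i*p_{i-1} + p_{i-2}, q_i = a_i*q_{i-1} + q_{i-2} with p_{-2}=0, p_{-1}=1, q_{-2}=1, q_{-1}=0:
  i=0: a_0=3, p_0 = 3*1 + 0 = 3, q_0 = 3*0 + 1 = 1.
  i=1: a_1=4, p_1 = 4*3 + 1 = 13, q_1 = 4*1 + 0 = 4.
  i=2: a_2=5, p_2 = 5*13 + 3 = 68, q_2 = 5*4 + 1 = 21.
  i=3: a_3=7, p_3 = 7*68 + 13 = 489, q_3 = 7*21 + 4 = 151.

3/1, 13/4, 68/21, 489/151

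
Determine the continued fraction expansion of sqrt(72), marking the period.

[8; (2, 16)]

Write x_i = (sqrt(72) + m_i)/d_i with (m_0, d_0) = (0, 1). a_0 = floor(sqrt(72)) = 8, since 8^2 = 64 <= 72 < 81 = 9^2.
Iterate m_{i+1} = d_i*a_i - m_i, d_{i+1} = (72 - m_{i+1}^2)/d_i, a_{i+1} = floor((a_0 + m_{i+1})/d_{i+1}):
  m_1 = 1*8 - 0 = 8, d_1 = (72 - 8^2)/1 = 8/1 = 8, a_1 = floor((8 + 8)/8) = 2.
  m_2 = 8*2 - 8 = 8, d_2 = (72 - 8^2)/8 = 8/8 = 1, a_2 = floor((8 + 8)/1) = 16.
  m_3 = 1*16 - 8 = 8, d_3 = (72 - 8^2)/1 = 8/1 = 8: (m_3, d_3) = (m_1, d_1) = (8, 8), so from here the quotients repeat a_1, a_2; the period length is 2.
Hence the expansion of sqrt(72) is a_0 = 8 followed by the repeating block 2, 16 (period 2).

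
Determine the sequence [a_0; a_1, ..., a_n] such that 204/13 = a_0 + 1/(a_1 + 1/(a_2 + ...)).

[15; 1, 2, 4]

Run the Euclidean algorithm on 204 and 13; the successive quotients are the partial quotients a_0, a_1, ... (each step inverts the fractional part left over by the previous one):
  204 = 15*13 + 9, so a_0 = 15.
  13 = 1*9 + 4, so a_1 = 1.
  9 = 2*4 + 1, so a_2 = 2.
  4 = 4*1 + 0, so a_3 = 4.
The remainder reaches 0 after 4 divisions, so the expansion has 4 partial quotients, read off in order.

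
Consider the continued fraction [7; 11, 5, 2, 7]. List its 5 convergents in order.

7/1, 78/11, 397/56, 872/123, 6501/917

Using the convergent recurrence p_i = a_i*p_{i-1} + p_{i-2}, q_i = a_i*q_{i-1} + q_{i-2} with p_{-2}=0, p_{-1}=1, q_{-2}=1, q_{-1}=0:
  i=0: a_0=7, p_0 = 7*1 + 0 = 7, q_0 = 7*0 + 1 = 1.
  i=1: a_1=11, p_1 = 11*7 + 1 = 78, q_1 = 11*1 + 0 = 11.
  i=2: a_2=5, p_2 = 5*78 + 7 = 397, q_2 = 5*11 + 1 = 56.
  i=3: a_3=2, p_3 = 2*397 + 78 = 872, q_3 = 2*56 + 11 = 123.
  i=4: a_4=7, p_4 = 7*872 + 397 = 6501, q_4 = 7*123 + 56 = 917.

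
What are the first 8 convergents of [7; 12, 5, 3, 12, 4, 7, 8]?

7/1, 85/12, 432/61, 1381/195, 17004/2401, 69397/9799, 502783/70994, 4091661/577751

Using the convergent recurrence p_i = a_i*p_{i-1} + p_{i-2}, q_i = a_i*q_{i-1} + q_{i-2} with p_{-2}=0, p_{-1}=1, q_{-2}=1, q_{-1}=0:
  i=0: a_0=7, p_0 = 7*1 + 0 = 7, q_0 = 7*0 + 1 = 1.
  i=1: a_1=12, p_1 = 12*7 + 1 = 85, q_1 = 12*1 + 0 = 12.
  i=2: a_2=5, p_2 = 5*85 + 7 = 432, q_2 = 5*12 + 1 = 61.
  i=3: a_3=3, p_3 = 3*432 + 85 = 1381, q_3 = 3*61 + 12 = 195.
  i=4: a_4=12, p_4 = 12*1381 + 432 = 17004, q_4 = 12*195 + 61 = 2401.
  i=5: a_5=4, p_5 = 4*17004 + 1381 = 69397, q_5 = 4*2401 + 195 = 9799.
  i=6: a_6=7, p_6 = 7*69397 + 17004 = 502783, q_6 = 7*9799 + 2401 = 70994.
  i=7: a_7=8, p_7 = 8*502783 + 69397 = 4091661, q_7 = 8*70994 + 9799 = 577751.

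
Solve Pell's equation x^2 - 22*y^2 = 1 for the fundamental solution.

(x, y) = (197, 42)

First expand sqrt(22) as a continued fraction. With x_i = (sqrt(22) + m_i)/d_i and (m_0, d_0) = (0, 1): a_0 = floor(sqrt(22)) = 4, since 4^2 = 16 <= 22 < 25 = 5^2.
Iterate m_{i+1} = d_i*a_i - m_i, d_{i+1} = (22 - m_{i+1}^2)/d_i, a_{i+1} = floor((a_0 + m_{i+1})/d_{i+1}):
  m_1 = 1*4 - 0 = 4, d_1 = (22 - 4^2)/1 = 6/1 = 6, a_1 = floor((4 + 4)/6) = 1.
  m_2 = 6*1 - 4 = 2, d_2 = (22 - 2^2)/6 = 18/6 = 3, a_2 = floor((4 + 2)/3) = 2.
  m_3 = 3*2 - 2 = 4, d_3 = (22 - 4^2)/3 = 6/3 = 2, a_3 = floor((4 + 4)/2) = 4.
  m_4 = 2*4 - 4 = 4, d_4 = (22 - 4^2)/2 = 6/2 = 3, a_4 = floor((4 + 4)/3) = 2.
  m_5 = 3*2 - 4 = 2, d_5 = (22 - 2^2)/3 = 18/3 = 6, a_5 = floor((4 + 2)/6) = 1.
  m_6 = 6*1 - 2 = 4, d_6 = (22 - 4^2)/6 = 6/6 = 1, a_6 = floor((4 + 4)/1) = 8.
  m_7 = 1*8 - 4 = 4, d_7 = (22 - 4^2)/1 = 6/1 = 6: (m_7, d_7) = (m_1, d_1) = (4, 6), so from here the quotients repeat a_1, ..., a_6; the period length is 6.
So sqrt(22) = [4; (1, 2, 4, 2, 1, 8)] with period length k = 6.
k is even, so the fundamental solution of x^2 - 22y^2 = 1 is (p_{k-1}, q_{k-1}) = (p_5, q_5); compute convergents through index 5.
Convergents (p_i = a_i*p_{i-1} + p_{i-2}, q_i = a_i*q_{i-1} + q_{i-2} with p_{-2}=0, p_{-1}=1, q_{-2}=1, q_{-1}=0):
  i=0: a_0=4, p_0 = 4*1 + 0 = 4, q_0 = 4*0 + 1 = 1.
  i=1: a_1=1, p_1 = 1*4 + 1 = 5, q_1 = 1*1 + 0 = 1.
  i=2: a_2=2, p_2 = 2*5 + 4 = 14, q_2 = 2*1 + 1 = 3.
  i=3: a_3=4, p_3 = 4*14 + 5 = 61, q_3 = 4*3 + 1 = 13.
  i=4: a_4=2, p_4 = 2*61 + 14 = 136, q_4 = 2*13 + 3 = 29.
  i=5: a_5=1, p_5 = 1*136 + 61 = 197, q_5 = 1*29 + 13 = 42.
Check: 197^2 - 22*42^2 = 38809 - 38808 = 1, so (x, y) = (197, 42) solves the equation, and by the theorem it is the least positive solution.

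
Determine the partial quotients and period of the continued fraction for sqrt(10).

[3; (6)]

Write x_i = (sqrt(10) + m_i)/d_i with (m_0, d_0) = (0, 1). a_0 = floor(sqrt(10)) = 3, since 3^2 = 9 <= 10 < 16 = 4^2.
Iterate m_{i+1} = d_i*a_i - m_i, d_{i+1} = (10 - m_{i+1}^2)/d_i, a_{i+1} = floor((a_0 + m_{i+1})/d_{i+1}):
  m_1 = 1*3 - 0 = 3, d_1 = (10 - 3^2)/1 = 1/1 = 1, a_1 = floor((3 + 3)/1) = 6.
  m_2 = 1*6 - 3 = 3, d_2 = (10 - 3^2)/1 = 1/1 = 1: (m_2, d_2) = (m_1, d_1) = (3, 1), so from here the quotient a_1 repeats; the period length is 1.
Hence the expansion of sqrt(10) is a_0 = 3 followed by the repeating block 6 (period 1).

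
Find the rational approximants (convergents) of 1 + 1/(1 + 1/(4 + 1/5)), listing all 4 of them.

1/1, 2/1, 9/5, 47/26

Using the convergent recurrence p_i = a_i*p_{i-1} + p_{i-2}, q_i = a_i*q_{i-1} + q_{i-2} with p_{-2}=0, p_{-1}=1, q_{-2}=1, q_{-1}=0:
  i=0: a_0=1, p_0 = 1*1 + 0 = 1, q_0 = 1*0 + 1 = 1.
  i=1: a_1=1, p_1 = 1*1 + 1 = 2, q_1 = 1*1 + 0 = 1.
  i=2: a_2=4, p_2 = 4*2 + 1 = 9, q_2 = 4*1 + 1 = 5.
  i=3: a_3=5, p_3 = 5*9 + 2 = 47, q_3 = 5*5 + 1 = 26.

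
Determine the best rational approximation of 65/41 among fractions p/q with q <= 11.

Expand x = 65/41 as a continued fraction with the Euclidean algorithm:
  65 = 1*41 + 24, so a_0 = 1.
  41 = 1*24 + 17, so a_1 = 1.
  24 = 1*17 + 7, so a_2 = 1.
  17 = 2*7 + 3, so a_3 = 2.
  7 = 2*3 + 1, so a_4 = 2.
  3 = 3*1 + 0, so a_5 = 3.
so x = [1; 1, 1, 2, 2, 3].
Convergents (p_i = a_i*p_{i-1} + p_{i-2}, q_i = a_i*q_{i-1} + q_{i-2} with p_{-2}=0, p_{-1}=1, q_{-2}=1, q_{-1}=0), until the denominator exceeds 11:
  i=0: a_0=1, p_0 = 1*1 + 0 = 1, q_0 = 1*0 + 1 = 1.
  i=1: a_1=1, p_1 = 1*1 + 1 = 2, q_1 = 1*1 + 0 = 1.
  i=2: a_2=1, p_2 = 1*2 + 1 = 3, q_2 = 1*1 + 1 = 2.
  i=3: a_3=2, p_3 = 2*3 + 2 = 8, q_3 = 2*2 + 1 = 5.
  i=4: a_4=2, p_4 = 2*8 + 3 = 19, q_4 = 2*5 + 2 = 12.
q_4 = 12 > 11, so the last convergent with denominator <= 11 is p_3/q_3 = 8/5.
The closest fraction with denominator <= 11 is either p_3/q_3 or the intermediate fraction (k*p_3 + p_2)/(k*q_3 + q_2) with the largest k >= 1 whose denominator stays <= 11; these approach x as k grows, and every other convergent or intermediate fraction in range is farther away.
Largest k: floor((11 - q_2)/q_3) = floor((11 - 2)/5) = 1.
That gives (1*8 + 3)/(1*5 + 2) = 11/7.
Compare the errors: |x - 8/5| = |65*5 - 8*41|/(41*5) = 3/205, and |x - 11/7| = |65*7 - 11*41|/(41*7) = 4/287.
Cross-multiplying, 4*205 = 820 < 861 = 3*287, so 4/287 is smaller: the intermediate fraction 11/7 is closer to x than 8/5.

11/7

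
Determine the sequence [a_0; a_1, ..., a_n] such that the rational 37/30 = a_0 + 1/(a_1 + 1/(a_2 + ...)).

[1; 4, 3, 2]

Run the Euclidean algorithm on 37 and 30; the successive quotients are the partial quotients a_0, a_1, ... (each step inverts the fractional part left over by the previous one):
  37 = 1*30 + 7, so a_0 = 1.
  30 = 4*7 + 2, so a_1 = 4.
  7 = 3*2 + 1, so a_2 = 3.
  2 = 2*1 + 0, so a_3 = 2.
The remainder reaches 0 after 4 divisions, so the expansion has 4 partial quotients, read off in order.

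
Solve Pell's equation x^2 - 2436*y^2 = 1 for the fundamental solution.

(x, y) = (605695, 12272)

First expand sqrt(2436) as a continued fraction. With x_i = (sqrt(2436) + m_i)/d_i and (m_0, d_0) = (0, 1): a_0 = floor(sqrt(2436)) = 49, since 49^2 = 2401 <= 2436 < 2500 = 50^2.
Iterate m_{i+1} = d_i*a_i - m_i, d_{i+1} = (2436 - m_{i+1}^2)/d_i, a_{i+1} = floor((a_0 + m_{i+1})/d_{i+1}):
  m_1 = 1*49 - 0 = 49, d_1 = (2436 - 49^2)/1 = 35/1 = 35, a_1 = floor((49 + 49)/35) = 2.
  m_2 = 35*2 - 49 = 21, d_2 = (2436 - 21^2)/35 = 1995/35 = 57, a_2 = floor((49 + 21)/57) = 1.
  m_3 = 57*1 - 21 = 36, d_3 = (2436 - 36^2)/57 = 1140/57 = 20, a_3 = floor((49 + 36)/20) = 4.
  m_4 = 20*4 - 36 = 44, d_4 = (2436 - 44^2)/20 = 500/20 = 25, a_4 = floor((49 + 44)/25) = 3.
  m_5 = 25*3 - 44 = 31, d_5 = (2436 - 31^2)/25 = 1475/25 = 59, a_5 = floor((49 + 31)/59) = 1.
  m_6 = 59*1 - 31 = 28, d_6 = (2436 - 28^2)/59 = 1652/59 = 28, a_6 = floor((49 + 28)/28) = 2.
  m_7 = 28*2 - 28 = 28, d_7 = (2436 - 28^2)/28 = 1652/28 = 59, a_7 = floor((49 + 28)/59) = 1.
  m_8 = 59*1 - 28 = 31, d_8 = (2436 - 31^2)/59 = 1475/59 = 25, a_8 = floor((49 + 31)/25) = 3.
  m_9 = 25*3 - 31 = 44, d_9 = (2436 - 44^2)/25 = 500/25 = 20, a_9 = floor((49 + 44)/20) = 4.
  m_10 = 20*4 - 44 = 36, d_10 = (2436 - 36^2)/20 = 1140/20 = 57, a_10 = floor((49 + 36)/57) = 1.
  m_11 = 57*1 - 36 = 21, d_11 = (2436 - 21^2)/57 = 1995/57 = 35, a_11 = floor((49 + 21)/35) = 2.
  m_12 = 35*2 - 21 = 49, d_12 = (2436 - 49^2)/35 = 35/35 = 1, a_12 = floor((49 + 49)/1) = 98.
  m_13 = 1*98 - 49 = 49, d_13 = (2436 - 49^2)/1 = 35/1 = 35: (m_13, d_13) = (m_1, d_1) = (49, 35), so from here the quotients repeat a_1, ..., a_12; the period length is 12.
So sqrt(2436) = [49; (2, 1, 4, 3, 1, 2, 1, 3, 4, 1, 2, 98)] with period length k = 12.
k is even, so the fundamental solution of x^2 - 2436y^2 = 1 is (p_{k-1}, q_{k-1}) = (p_11, q_11); compute convergents through index 11.
Convergents (p_i = a_i*p_{i-1} + p_{i-2}, q_i = a_i*q_{i-1} + q_{i-2} with p_{-2}=0, p_{-1}=1, q_{-2}=1, q_{-1}=0):
  i=0: a_0=49, p_0 = 49*1 + 0 = 49, q_0 = 49*0 + 1 = 1.
  i=1: a_1=2, p_1 = 2*49 + 1 = 99, q_1 = 2*1 + 0 = 2.
  i=2: a_2=1, p_2 = 1*99 + 49 = 148, q_2 = 1*2 + 1 = 3.
  i=3: a_3=4, p_3 = 4*148 + 99 = 691, q_3 = 4*3 + 2 = 14.
  i=4: a_4=3, p_4 = 3*691 + 148 = 2221, q_4 = 3*14 + 3 = 45.
  i=5: a_5=1, p_5 = 1*2221 + 691 = 2912, q_5 = 1*45 + 14 = 59.
  i=6: a_6=2, p_6 = 2*2912 + 2221 = 8045, q_6 = 2*59 + 45 = 163.
  i=7: a_7=1, p_7 = 1*8045 + 2912 = 10957, q_7 = 1*163 + 59 = 222.
  i=8: a_8=3, p_8 = 3*10957 + 8045 = 40916, q_8 = 3*222 + 163 = 829.
  i=9: a_9=4, p_9 = 4*40916 + 10957 = 174621, q_9 = 4*829 + 222 = 3538.
  i=10: a_10=1, p_10 = 1*174621 + 40916 = 215537, q_10 = 1*3538 + 829 = 4367.
  i=11: a_11=2, p_11 = 2*215537 + 174621 = 605695, q_11 = 2*4367 + 3538 = 12272.
Check: 605695^2 - 2436*12272^2 = 366866433025 - 366866433024 = 1, so (x, y) = (605695, 12272) solves the equation, and by the theorem it is the least positive solution.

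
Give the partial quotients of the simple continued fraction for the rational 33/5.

Run the Euclidean algorithm on 33 and 5; the successive quotients are the partial quotients a_0, a_1, ... (each step inverts the fractional part left over by the previous one):
  33 = 6*5 + 3, so a_0 = 6.
  5 = 1*3 + 2, so a_1 = 1.
  3 = 1*2 + 1, so a_2 = 1.
  2 = 2*1 + 0, so a_3 = 2.
The remainder reaches 0 after 4 divisions, so the expansion has 4 partial quotients, read off in order.

[6; 1, 1, 2]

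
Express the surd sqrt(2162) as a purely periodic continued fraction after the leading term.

Write x_i = (sqrt(2162) + m_i)/d_i with (m_0, d_0) = (0, 1). a_0 = floor(sqrt(2162)) = 46, since 46^2 = 2116 <= 2162 < 2209 = 47^2.
Iterate m_{i+1} = d_i*a_i - m_i, d_{i+1} = (2162 - m_{i+1}^2)/d_i, a_{i+1} = floor((a_0 + m_{i+1})/d_{i+1}):
  m_1 = 1*46 - 0 = 46, d_1 = (2162 - 46^2)/1 = 46/1 = 46, a_1 = floor((46 + 46)/46) = 2.
  m_2 = 46*2 - 46 = 46, d_2 = (2162 - 46^2)/46 = 46/46 = 1, a_2 = floor((46 + 46)/1) = 92.
  m_3 = 1*92 - 46 = 46, d_3 = (2162 - 46^2)/1 = 46/1 = 46: (m_3, d_3) = (m_1, d_1) = (46, 46), so from here the quotients repeat a_1, a_2; the period length is 2.
Hence the expansion of sqrt(2162) is a_0 = 46 followed by the repeating block 2, 92 (period 2).

[46; (2, 92)]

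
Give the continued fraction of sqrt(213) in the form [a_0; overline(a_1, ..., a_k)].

Write x_i = (sqrt(213) + m_i)/d_i with (m_0, d_0) = (0, 1). a_0 = floor(sqrt(213)) = 14, since 14^2 = 196 <= 213 < 225 = 15^2.
Iterate m_{i+1} = d_i*a_i - m_i, d_{i+1} = (213 - m_{i+1}^2)/d_i, a_{i+1} = floor((a_0 + m_{i+1})/d_{i+1}):
  m_1 = 1*14 - 0 = 14, d_1 = (213 - 14^2)/1 = 17/1 = 17, a_1 = floor((14 + 14)/17) = 1.
  m_2 = 17*1 - 14 = 3, d_2 = (213 - 3^2)/17 = 204/17 = 12, a_2 = floor((14 + 3)/12) = 1.
  m_3 = 12*1 - 3 = 9, d_3 = (213 - 9^2)/12 = 132/12 = 11, a_3 = floor((14 + 9)/11) = 2.
  m_4 = 11*2 - 9 = 13, d_4 = (213 - 13^2)/11 = 44/11 = 4, a_4 = floor((14 + 13)/4) = 6.
  m_5 = 4*6 - 13 = 11, d_5 = (213 - 11^2)/4 = 92/4 = 23, a_5 = floor((14 + 11)/23) = 1.
  m_6 = 23*1 - 11 = 12, d_6 = (213 - 12^2)/23 = 69/23 = 3, a_6 = floor((14 + 12)/3) = 8.
  m_7 = 3*8 - 12 = 12, d_7 = (213 - 12^2)/3 = 69/3 = 23, a_7 = floor((14 + 12)/23) = 1.
  m_8 = 23*1 - 12 = 11, d_8 = (213 - 11^2)/23 = 92/23 = 4, a_8 = floor((14 + 11)/4) = 6.
  m_9 = 4*6 - 11 = 13, d_9 = (213 - 13^2)/4 = 44/4 = 11, a_9 = floor((14 + 13)/11) = 2.
  m_10 = 11*2 - 13 = 9, d_10 = (213 - 9^2)/11 = 132/11 = 12, a_10 = floor((14 + 9)/12) = 1.
  m_11 = 12*1 - 9 = 3, d_11 = (213 - 3^2)/12 = 204/12 = 17, a_11 = floor((14 + 3)/17) = 1.
  m_12 = 17*1 - 3 = 14, d_12 = (213 - 14^2)/17 = 17/17 = 1, a_12 = floor((14 + 14)/1) = 28.
  m_13 = 1*28 - 14 = 14, d_13 = (213 - 14^2)/1 = 17/1 = 17: (m_13, d_13) = (m_1, d_1) = (14, 17), so from here the quotients repeat a_1, ..., a_12; the period length is 12.
Hence the expansion of sqrt(213) is a_0 = 14 followed by the repeating block 1, 1, 2, 6, 1, 8, 1, 6, 2, 1, 1, 28 (period 12).

[14; overline(1, 1, 2, 6, 1, 8, 1, 6, 2, 1, 1, 28)]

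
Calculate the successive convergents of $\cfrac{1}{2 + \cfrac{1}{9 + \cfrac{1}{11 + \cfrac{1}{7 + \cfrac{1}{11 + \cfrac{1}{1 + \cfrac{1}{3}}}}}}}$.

0/1, 1/2, 9/19, 100/211, 709/1496, 7899/16667, 8608/18163, 33723/71156

Using the convergent recurrence p_i = a_i*p_{i-1} + p_{i-2}, q_i = a_i*q_{i-1} + q_{i-2} with p_{-2}=0, p_{-1}=1, q_{-2}=1, q_{-1}=0:
  i=0: a_0=0, p_0 = 0*1 + 0 = 0, q_0 = 0*0 + 1 = 1.
  i=1: a_1=2, p_1 = 2*0 + 1 = 1, q_1 = 2*1 + 0 = 2.
  i=2: a_2=9, p_2 = 9*1 + 0 = 9, q_2 = 9*2 + 1 = 19.
  i=3: a_3=11, p_3 = 11*9 + 1 = 100, q_3 = 11*19 + 2 = 211.
  i=4: a_4=7, p_4 = 7*100 + 9 = 709, q_4 = 7*211 + 19 = 1496.
  i=5: a_5=11, p_5 = 11*709 + 100 = 7899, q_5 = 11*1496 + 211 = 16667.
  i=6: a_6=1, p_6 = 1*7899 + 709 = 8608, q_6 = 1*16667 + 1496 = 18163.
  i=7: a_7=3, p_7 = 3*8608 + 7899 = 33723, q_7 = 3*18163 + 16667 = 71156.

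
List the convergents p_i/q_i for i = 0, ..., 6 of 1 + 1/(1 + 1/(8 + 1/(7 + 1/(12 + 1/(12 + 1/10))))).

Using the convergent recurrence p_i = a_i*p_{i-1} + p_{i-2}, q_i = a_i*q_{i-1} + q_{i-2} with p_{-2}=0, p_{-1}=1, q_{-2}=1, q_{-1}=0:
  i=0: a_0=1, p_0 = 1*1 + 0 = 1, q_0 = 1*0 + 1 = 1.
  i=1: a_1=1, p_1 = 1*1 + 1 = 2, q_1 = 1*1 + 0 = 1.
  i=2: a_2=8, p_2 = 8*2 + 1 = 17, q_2 = 8*1 + 1 = 9.
  i=3: a_3=7, p_3 = 7*17 + 2 = 121, q_3 = 7*9 + 1 = 64.
  i=4: a_4=12, p_4 = 12*121 + 17 = 1469, q_4 = 12*64 + 9 = 777.
  i=5: a_5=12, p_5 = 12*1469 + 121 = 17749, q_5 = 12*777 + 64 = 9388.
  i=6: a_6=10, p_6 = 10*17749 + 1469 = 178959, q_6 = 10*9388 + 777 = 94657.

1/1, 2/1, 17/9, 121/64, 1469/777, 17749/9388, 178959/94657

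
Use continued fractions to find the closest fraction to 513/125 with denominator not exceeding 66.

197/48

Expand x = 513/125 as a continued fraction with the Euclidean algorithm:
  513 = 4*125 + 13, so a_0 = 4.
  125 = 9*13 + 8, so a_1 = 9.
  13 = 1*8 + 5, so a_2 = 1.
  8 = 1*5 + 3, so a_3 = 1.
  5 = 1*3 + 2, so a_4 = 1.
  3 = 1*2 + 1, so a_5 = 1.
  2 = 2*1 + 0, so a_6 = 2.
so x = [4; 9, 1, 1, 1, 1, 2].
Convergents (p_i = a_i*p_{i-1} + p_{i-2}, q_i = a_i*q_{i-1} + q_{i-2} with p_{-2}=0, p_{-1}=1, q_{-2}=1, q_{-1}=0), until the denominator exceeds 66:
  i=0: a_0=4, p_0 = 4*1 + 0 = 4, q_0 = 4*0 + 1 = 1.
  i=1: a_1=9, p_1 = 9*4 + 1 = 37, q_1 = 9*1 + 0 = 9.
  i=2: a_2=1, p_2 = 1*37 + 4 = 41, q_2 = 1*9 + 1 = 10.
  i=3: a_3=1, p_3 = 1*41 + 37 = 78, q_3 = 1*10 + 9 = 19.
  i=4: a_4=1, p_4 = 1*78 + 41 = 119, q_4 = 1*19 + 10 = 29.
  i=5: a_5=1, p_5 = 1*119 + 78 = 197, q_5 = 1*29 + 19 = 48.
  i=6: a_6=2, p_6 = 2*197 + 119 = 513, q_6 = 2*48 + 29 = 125.
q_6 = 125 > 66, so the last convergent with denominator <= 66 is p_5/q_5 = 197/48.
The closest fraction with denominator <= 66 is either p_5/q_5 or the intermediate fraction (k*p_5 + p_4)/(k*q_5 + q_4) with the largest k >= 1 whose denominator stays <= 66; these approach x as k grows, and every other convergent or intermediate fraction in range is farther away.
Largest k: floor((66 - q_4)/q_5) = floor((66 - 29)/48) = 0.
Since k = 0, no intermediate fraction beyond p_5/q_5 has denominator <= 66, so the convergent 197/48 is the closest (its error is |513*48 - 197*125|/(125*48) = 1/6000).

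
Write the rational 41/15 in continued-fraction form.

[2; 1, 2, 1, 3]

Run the Euclidean algorithm on 41 and 15; the successive quotients are the partial quotients a_0, a_1, ... (each step inverts the fractional part left over by the previous one):
  41 = 2*15 + 11, so a_0 = 2.
  15 = 1*11 + 4, so a_1 = 1.
  11 = 2*4 + 3, so a_2 = 2.
  4 = 1*3 + 1, so a_3 = 1.
  3 = 3*1 + 0, so a_4 = 3.
The remainder reaches 0 after 5 divisions, so the expansion has 5 partial quotients, read off in order.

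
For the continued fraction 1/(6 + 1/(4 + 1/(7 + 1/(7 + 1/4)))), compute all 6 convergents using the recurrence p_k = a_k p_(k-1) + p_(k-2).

Using the convergent recurrence p_i = a_i*p_{i-1} + p_{i-2}, q_i = a_i*q_{i-1} + q_{i-2} with p_{-2}=0, p_{-1}=1, q_{-2}=1, q_{-1}=0:
  i=0: a_0=0, p_0 = 0*1 + 0 = 0, q_0 = 0*0 + 1 = 1.
  i=1: a_1=6, p_1 = 6*0 + 1 = 1, q_1 = 6*1 + 0 = 6.
  i=2: a_2=4, p_2 = 4*1 + 0 = 4, q_2 = 4*6 + 1 = 25.
  i=3: a_3=7, p_3 = 7*4 + 1 = 29, q_3 = 7*25 + 6 = 181.
  i=4: a_4=7, p_4 = 7*29 + 4 = 207, q_4 = 7*181 + 25 = 1292.
  i=5: a_5=4, p_5 = 4*207 + 29 = 857, q_5 = 4*1292 + 181 = 5349.

0/1, 1/6, 4/25, 29/181, 207/1292, 857/5349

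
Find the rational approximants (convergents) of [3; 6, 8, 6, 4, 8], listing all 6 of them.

Using the convergent recurrence p_i = a_i*p_{i-1} + p_{i-2}, q_i = a_i*q_{i-1} + q_{i-2} with p_{-2}=0, p_{-1}=1, q_{-2}=1, q_{-1}=0:
  i=0: a_0=3, p_0 = 3*1 + 0 = 3, q_0 = 3*0 + 1 = 1.
  i=1: a_1=6, p_1 = 6*3 + 1 = 19, q_1 = 6*1 + 0 = 6.
  i=2: a_2=8, p_2 = 8*19 + 3 = 155, q_2 = 8*6 + 1 = 49.
  i=3: a_3=6, p_3 = 6*155 + 19 = 949, q_3 = 6*49 + 6 = 300.
  i=4: a_4=4, p_4 = 4*949 + 155 = 3951, q_4 = 4*300 + 49 = 1249.
  i=5: a_5=8, p_5 = 8*3951 + 949 = 32557, q_5 = 8*1249 + 300 = 10292.

3/1, 19/6, 155/49, 949/300, 3951/1249, 32557/10292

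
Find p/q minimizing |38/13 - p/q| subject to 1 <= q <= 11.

Expand x = 38/13 as a continued fraction with the Euclidean algorithm:
  38 = 2*13 + 12, so a_0 = 2.
  13 = 1*12 + 1, so a_1 = 1.
  12 = 12*1 + 0, so a_2 = 12.
so x = [2; 1, 12].
Convergents (p_i = a_i*p_{i-1} + p_{i-2}, q_i = a_i*q_{i-1} + q_{i-2} with p_{-2}=0, p_{-1}=1, q_{-2}=1, q_{-1}=0), until the denominator exceeds 11:
  i=0: a_0=2, p_0 = 2*1 + 0 = 2, q_0 = 2*0 + 1 = 1.
  i=1: a_1=1, p_1 = 1*2 + 1 = 3, q_1 = 1*1 + 0 = 1.
  i=2: a_2=12, p_2 = 12*3 + 2 = 38, q_2 = 12*1 + 1 = 13.
q_2 = 13 > 11, so the last convergent with denominator <= 11 is p_1/q_1 = 3/1.
The closest fraction with denominator <= 11 is either p_1/q_1 or the intermediate fraction (k*p_1 + p_0)/(k*q_1 + q_0) with the largest k >= 1 whose denominator stays <= 11; these approach x as k grows, and every other convergent or intermediate fraction in range is farther away.
Largest k: floor((11 - q_0)/q_1) = floor((11 - 1)/1) = 10.
That gives (10*3 + 2)/(10*1 + 1) = 32/11.
Compare the errors: |x - 3/1| = |38*1 - 3*13|/(13*1) = 1/13, and |x - 32/11| = |38*11 - 32*13|/(13*11) = 2/143.
Cross-multiplying, 2*13 = 26 < 143 = 1*143, so 2/143 is smaller: the intermediate fraction 32/11 is closer to x than 3/1.

32/11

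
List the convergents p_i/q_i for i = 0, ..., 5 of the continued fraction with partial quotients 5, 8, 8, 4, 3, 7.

5/1, 41/8, 333/65, 1373/268, 4452/869, 32537/6351

Using the convergent recurrence p_i = a_i*p_{i-1} + p_{i-2}, q_i = a_i*q_{i-1} + q_{i-2} with p_{-2}=0, p_{-1}=1, q_{-2}=1, q_{-1}=0:
  i=0: a_0=5, p_0 = 5*1 + 0 = 5, q_0 = 5*0 + 1 = 1.
  i=1: a_1=8, p_1 = 8*5 + 1 = 41, q_1 = 8*1 + 0 = 8.
  i=2: a_2=8, p_2 = 8*41 + 5 = 333, q_2 = 8*8 + 1 = 65.
  i=3: a_3=4, p_3 = 4*333 + 41 = 1373, q_3 = 4*65 + 8 = 268.
  i=4: a_4=3, p_4 = 3*1373 + 333 = 4452, q_4 = 3*268 + 65 = 869.
  i=5: a_5=7, p_5 = 7*4452 + 1373 = 32537, q_5 = 7*869 + 268 = 6351.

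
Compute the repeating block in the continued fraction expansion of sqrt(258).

Write x_i = (sqrt(258) + m_i)/d_i with (m_0, d_0) = (0, 1). a_0 = floor(sqrt(258)) = 16, since 16^2 = 256 <= 258 < 289 = 17^2.
Iterate m_{i+1} = d_i*a_i - m_i, d_{i+1} = (258 - m_{i+1}^2)/d_i, a_{i+1} = floor((a_0 + m_{i+1})/d_{i+1}):
  m_1 = 1*16 - 0 = 16, d_1 = (258 - 16^2)/1 = 2/1 = 2, a_1 = floor((16 + 16)/2) = 16.
  m_2 = 2*16 - 16 = 16, d_2 = (258 - 16^2)/2 = 2/2 = 1, a_2 = floor((16 + 16)/1) = 32.
  m_3 = 1*32 - 16 = 16, d_3 = (258 - 16^2)/1 = 2/1 = 2: (m_3, d_3) = (m_1, d_1) = (16, 2), so from here the quotients repeat a_1, a_2; the period length is 2.
Hence the expansion of sqrt(258) is a_0 = 16 followed by the repeating block 16, 32 (period 2).

[16; (16, 32)]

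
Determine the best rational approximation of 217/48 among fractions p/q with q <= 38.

113/25

Expand x = 217/48 as a continued fraction with the Euclidean algorithm:
  217 = 4*48 + 25, so a_0 = 4.
  48 = 1*25 + 23, so a_1 = 1.
  25 = 1*23 + 2, so a_2 = 1.
  23 = 11*2 + 1, so a_3 = 11.
  2 = 2*1 + 0, so a_4 = 2.
so x = [4; 1, 1, 11, 2].
Convergents (p_i = a_i*p_{i-1} + p_{i-2}, q_i = a_i*q_{i-1} + q_{i-2} with p_{-2}=0, p_{-1}=1, q_{-2}=1, q_{-1}=0), until the denominator exceeds 38:
  i=0: a_0=4, p_0 = 4*1 + 0 = 4, q_0 = 4*0 + 1 = 1.
  i=1: a_1=1, p_1 = 1*4 + 1 = 5, q_1 = 1*1 + 0 = 1.
  i=2: a_2=1, p_2 = 1*5 + 4 = 9, q_2 = 1*1 + 1 = 2.
  i=3: a_3=11, p_3 = 11*9 + 5 = 104, q_3 = 11*2 + 1 = 23.
  i=4: a_4=2, p_4 = 2*104 + 9 = 217, q_4 = 2*23 + 2 = 48.
q_4 = 48 > 38, so the last convergent with denominator <= 38 is p_3/q_3 = 104/23.
The closest fraction with denominator <= 38 is either p_3/q_3 or the intermediate fraction (k*p_3 + p_2)/(k*q_3 + q_2) with the largest k >= 1 whose denominator stays <= 38; these approach x as k grows, and every other convergent or intermediate fraction in range is farther away.
Largest k: floor((38 - q_2)/q_3) = floor((38 - 2)/23) = 1.
That gives (1*104 + 9)/(1*23 + 2) = 113/25.
Compare the errors: |x - 104/23| = |217*23 - 104*48|/(48*23) = 1/1104, and |x - 113/25| = |217*25 - 113*48|/(48*25) = 1/1200.
Cross-multiplying, 1*1104 = 1104 < 1200 = 1*1200, so 1/1200 is smaller: the intermediate fraction 113/25 is closer to x than 104/23.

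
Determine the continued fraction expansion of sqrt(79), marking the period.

[8; (1, 7, 1, 16)]

Write x_i = (sqrt(79) + m_i)/d_i with (m_0, d_0) = (0, 1). a_0 = floor(sqrt(79)) = 8, since 8^2 = 64 <= 79 < 81 = 9^2.
Iterate m_{i+1} = d_i*a_i - m_i, d_{i+1} = (79 - m_{i+1}^2)/d_i, a_{i+1} = floor((a_0 + m_{i+1})/d_{i+1}):
  m_1 = 1*8 - 0 = 8, d_1 = (79 - 8^2)/1 = 15/1 = 15, a_1 = floor((8 + 8)/15) = 1.
  m_2 = 15*1 - 8 = 7, d_2 = (79 - 7^2)/15 = 30/15 = 2, a_2 = floor((8 + 7)/2) = 7.
  m_3 = 2*7 - 7 = 7, d_3 = (79 - 7^2)/2 = 30/2 = 15, a_3 = floor((8 + 7)/15) = 1.
  m_4 = 15*1 - 7 = 8, d_4 = (79 - 8^2)/15 = 15/15 = 1, a_4 = floor((8 + 8)/1) = 16.
  m_5 = 1*16 - 8 = 8, d_5 = (79 - 8^2)/1 = 15/1 = 15: (m_5, d_5) = (m_1, d_1) = (8, 15), so from here the quotients repeat a_1, ..., a_4; the period length is 4.
Hence the expansion of sqrt(79) is a_0 = 8 followed by the repeating block 1, 7, 1, 16 (period 4).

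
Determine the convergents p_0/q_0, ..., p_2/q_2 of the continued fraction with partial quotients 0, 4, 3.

Using the convergent recurrence p_i = a_i*p_{i-1} + p_{i-2}, q_i = a_i*q_{i-1} + q_{i-2} with p_{-2}=0, p_{-1}=1, q_{-2}=1, q_{-1}=0:
  i=0: a_0=0, p_0 = 0*1 + 0 = 0, q_0 = 0*0 + 1 = 1.
  i=1: a_1=4, p_1 = 4*0 + 1 = 1, q_1 = 4*1 + 0 = 4.
  i=2: a_2=3, p_2 = 3*1 + 0 = 3, q_2 = 3*4 + 1 = 13.

0/1, 1/4, 3/13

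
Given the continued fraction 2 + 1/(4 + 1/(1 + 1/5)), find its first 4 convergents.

2/1, 9/4, 11/5, 64/29

Using the convergent recurrence p_i = a_i*p_{i-1} + p_{i-2}, q_i = a_i*q_{i-1} + q_{i-2} with p_{-2}=0, p_{-1}=1, q_{-2}=1, q_{-1}=0:
  i=0: a_0=2, p_0 = 2*1 + 0 = 2, q_0 = 2*0 + 1 = 1.
  i=1: a_1=4, p_1 = 4*2 + 1 = 9, q_1 = 4*1 + 0 = 4.
  i=2: a_2=1, p_2 = 1*9 + 2 = 11, q_2 = 1*4 + 1 = 5.
  i=3: a_3=5, p_3 = 5*11 + 9 = 64, q_3 = 5*5 + 4 = 29.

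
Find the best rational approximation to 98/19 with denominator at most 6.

31/6

Expand x = 98/19 as a continued fraction with the Euclidean algorithm:
  98 = 5*19 + 3, so a_0 = 5.
  19 = 6*3 + 1, so a_1 = 6.
  3 = 3*1 + 0, so a_2 = 3.
so x = [5; 6, 3].
Convergents (p_i = a_i*p_{i-1} + p_{i-2}, q_i = a_i*q_{i-1} + q_{i-2} with p_{-2}=0, p_{-1}=1, q_{-2}=1, q_{-1}=0), until the denominator exceeds 6:
  i=0: a_0=5, p_0 = 5*1 + 0 = 5, q_0 = 5*0 + 1 = 1.
  i=1: a_1=6, p_1 = 6*5 + 1 = 31, q_1 = 6*1 + 0 = 6.
  i=2: a_2=3, p_2 = 3*31 + 5 = 98, q_2 = 3*6 + 1 = 19.
q_2 = 19 > 6, so the last convergent with denominator <= 6 is p_1/q_1 = 31/6.
The closest fraction with denominator <= 6 is either p_1/q_1 or the intermediate fraction (k*p_1 + p_0)/(k*q_1 + q_0) with the largest k >= 1 whose denominator stays <= 6; these approach x as k grows, and every other convergent or intermediate fraction in range is farther away.
Largest k: floor((6 - q_0)/q_1) = floor((6 - 1)/6) = 0.
Since k = 0, no intermediate fraction beyond p_1/q_1 has denominator <= 6, so the convergent 31/6 is the closest (its error is |98*6 - 31*19|/(19*6) = 1/114).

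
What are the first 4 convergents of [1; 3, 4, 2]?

Using the convergent recurrence p_i = a_i*p_{i-1} + p_{i-2}, q_i = a_i*q_{i-1} + q_{i-2} with p_{-2}=0, p_{-1}=1, q_{-2}=1, q_{-1}=0:
  i=0: a_0=1, p_0 = 1*1 + 0 = 1, q_0 = 1*0 + 1 = 1.
  i=1: a_1=3, p_1 = 3*1 + 1 = 4, q_1 = 3*1 + 0 = 3.
  i=2: a_2=4, p_2 = 4*4 + 1 = 17, q_2 = 4*3 + 1 = 13.
  i=3: a_3=2, p_3 = 2*17 + 4 = 38, q_3 = 2*13 + 3 = 29.

1/1, 4/3, 17/13, 38/29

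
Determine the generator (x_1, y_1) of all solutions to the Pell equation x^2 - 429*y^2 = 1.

First expand sqrt(429) as a continued fraction. With x_i = (sqrt(429) + m_i)/d_i and (m_0, d_0) = (0, 1): a_0 = floor(sqrt(429)) = 20, since 20^2 = 400 <= 429 < 441 = 21^2.
Iterate m_{i+1} = d_i*a_i - m_i, d_{i+1} = (429 - m_{i+1}^2)/d_i, a_{i+1} = floor((a_0 + m_{i+1})/d_{i+1}):
  m_1 = 1*20 - 0 = 20, d_1 = (429 - 20^2)/1 = 29/1 = 29, a_1 = floor((20 + 20)/29) = 1.
  m_2 = 29*1 - 20 = 9, d_2 = (429 - 9^2)/29 = 348/29 = 12, a_2 = floor((20 + 9)/12) = 2.
  m_3 = 12*2 - 9 = 15, d_3 = (429 - 15^2)/12 = 204/12 = 17, a_3 = floor((20 + 15)/17) = 2.
  m_4 = 17*2 - 15 = 19, d_4 = (429 - 19^2)/17 = 68/17 = 4, a_4 = floor((20 + 19)/4) = 9.
  m_5 = 4*9 - 19 = 17, d_5 = (429 - 17^2)/4 = 140/4 = 35, a_5 = floor((20 + 17)/35) = 1.
  m_6 = 35*1 - 17 = 18, d_6 = (429 - 18^2)/35 = 105/35 = 3, a_6 = floor((20 + 18)/3) = 12.
  m_7 = 3*12 - 18 = 18, d_7 = (429 - 18^2)/3 = 105/3 = 35, a_7 = floor((20 + 18)/35) = 1.
  m_8 = 35*1 - 18 = 17, d_8 = (429 - 17^2)/35 = 140/35 = 4, a_8 = floor((20 + 17)/4) = 9.
  m_9 = 4*9 - 17 = 19, d_9 = (429 - 19^2)/4 = 68/4 = 17, a_9 = floor((20 + 19)/17) = 2.
  m_10 = 17*2 - 19 = 15, d_10 = (429 - 15^2)/17 = 204/17 = 12, a_10 = floor((20 + 15)/12) = 2.
  m_11 = 12*2 - 15 = 9, d_11 = (429 - 9^2)/12 = 348/12 = 29, a_11 = floor((20 + 9)/29) = 1.
  m_12 = 29*1 - 9 = 20, d_12 = (429 - 20^2)/29 = 29/29 = 1, a_12 = floor((20 + 20)/1) = 40.
  m_13 = 1*40 - 20 = 20, d_13 = (429 - 20^2)/1 = 29/1 = 29: (m_13, d_13) = (m_1, d_1) = (20, 29), so from here the quotients repeat a_1, ..., a_12; the period length is 12.
So sqrt(429) = [20; (1, 2, 2, 9, 1, 12, 1, 9, 2, 2, 1, 40)] with period length k = 12.
k is even, so the fundamental solution of x^2 - 429y^2 = 1 is (p_{k-1}, q_{k-1}) = (p_11, q_11); compute convergents through index 11.
Convergents (p_i = a_i*p_{i-1} + p_{i-2}, q_i = a_i*q_{i-1} + q_{i-2} with p_{-2}=0, p_{-1}=1, q_{-2}=1, q_{-1}=0):
  i=0: a_0=20, p_0 = 20*1 + 0 = 20, q_0 = 20*0 + 1 = 1.
  i=1: a_1=1, p_1 = 1*20 + 1 = 21, q_1 = 1*1 + 0 = 1.
  i=2: a_2=2, p_2 = 2*21 + 20 = 62, q_2 = 2*1 + 1 = 3.
  i=3: a_3=2, p_3 = 2*62 + 21 = 145, q_3 = 2*3 + 1 = 7.
  i=4: a_4=9, p_4 = 9*145 + 62 = 1367, q_4 = 9*7 + 3 = 66.
  i=5: a_5=1, p_5 = 1*1367 + 145 = 1512, q_5 = 1*66 + 7 = 73.
  i=6: a_6=12, p_6 = 12*1512 + 1367 = 19511, q_6 = 12*73 + 66 = 942.
  i=7: a_7=1, p_7 = 1*19511 + 1512 = 21023, q_7 = 1*942 + 73 = 1015.
  i=8: a_8=9, p_8 = 9*21023 + 19511 = 208718, q_8 = 9*1015 + 942 = 10077.
  i=9: a_9=2, p_9 = 2*208718 + 21023 = 438459, q_9 = 2*10077 + 1015 = 21169.
  i=10: a_10=2, p_10 = 2*438459 + 208718 = 1085636, q_10 = 2*21169 + 10077 = 52415.
  i=11: a_11=1, p_11 = 1*1085636 + 438459 = 1524095, q_11 = 1*52415 + 21169 = 73584.
Check: 1524095^2 - 429*73584^2 = 2322865569025 - 2322865569024 = 1, so (x, y) = (1524095, 73584) solves the equation, and by the theorem it is the least positive solution.

(x, y) = (1524095, 73584)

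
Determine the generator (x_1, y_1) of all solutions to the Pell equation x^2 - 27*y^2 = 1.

First expand sqrt(27) as a continued fraction. With x_i = (sqrt(27) + m_i)/d_i and (m_0, d_0) = (0, 1): a_0 = floor(sqrt(27)) = 5, since 5^2 = 25 <= 27 < 36 = 6^2.
Iterate m_{i+1} = d_i*a_i - m_i, d_{i+1} = (27 - m_{i+1}^2)/d_i, a_{i+1} = floor((a_0 + m_{i+1})/d_{i+1}):
  m_1 = 1*5 - 0 = 5, d_1 = (27 - 5^2)/1 = 2/1 = 2, a_1 = floor((5 + 5)/2) = 5.
  m_2 = 2*5 - 5 = 5, d_2 = (27 - 5^2)/2 = 2/2 = 1, a_2 = floor((5 + 5)/1) = 10.
  m_3 = 1*10 - 5 = 5, d_3 = (27 - 5^2)/1 = 2/1 = 2: (m_3, d_3) = (m_1, d_1) = (5, 2), so from here the quotients repeat a_1, a_2; the period length is 2.
So sqrt(27) = [5; (5, 10)] with period length k = 2.
k is even, so the fundamental solution of x^2 - 27y^2 = 1 is (p_{k-1}, q_{k-1}) = (p_1, q_1); compute convergents through index 1.
Convergents (p_i = a_i*p_{i-1} + p_{i-2}, q_i = a_i*q_{i-1} + q_{i-2} with p_{-2}=0, p_{-1}=1, q_{-2}=1, q_{-1}=0):
  i=0: a_0=5, p_0 = 5*1 + 0 = 5, q_0 = 5*0 + 1 = 1.
  i=1: a_1=5, p_1 = 5*5 + 1 = 26, q_1 = 5*1 + 0 = 5.
Check: 26^2 - 27*5^2 = 676 - 675 = 1, so (x, y) = (26, 5) solves the equation, and by the theorem it is the least positive solution.

(x, y) = (26, 5)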